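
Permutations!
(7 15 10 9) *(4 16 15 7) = (4 16 15 10 9) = [0, 1, 2, 3, 16, 5, 6, 7, 8, 4, 9, 11, 12, 13, 14, 10, 15]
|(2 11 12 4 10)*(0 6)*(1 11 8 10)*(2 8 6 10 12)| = 9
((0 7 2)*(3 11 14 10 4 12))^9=((0 7 2)(3 11 14 10 4 12))^9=(3 10)(4 11)(12 14)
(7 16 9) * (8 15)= (7 16 9)(8 15)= [0, 1, 2, 3, 4, 5, 6, 16, 15, 7, 10, 11, 12, 13, 14, 8, 9]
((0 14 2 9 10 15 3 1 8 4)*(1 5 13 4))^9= (0 4 13 5 3 15 10 9 2 14)(1 8)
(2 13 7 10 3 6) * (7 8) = (2 13 8 7 10 3 6) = [0, 1, 13, 6, 4, 5, 2, 10, 7, 9, 3, 11, 12, 8]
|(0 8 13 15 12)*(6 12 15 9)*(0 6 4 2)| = |(15)(0 8 13 9 4 2)(6 12)| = 6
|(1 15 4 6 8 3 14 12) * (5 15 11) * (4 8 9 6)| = |(1 11 5 15 8 3 14 12)(6 9)| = 8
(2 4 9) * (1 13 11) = [0, 13, 4, 3, 9, 5, 6, 7, 8, 2, 10, 1, 12, 11] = (1 13 11)(2 4 9)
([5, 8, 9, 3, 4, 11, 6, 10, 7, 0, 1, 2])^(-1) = (0 9 2 11 5)(1 10 7 8)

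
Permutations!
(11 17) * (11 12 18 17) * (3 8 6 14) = (3 8 6 14)(12 18 17) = [0, 1, 2, 8, 4, 5, 14, 7, 6, 9, 10, 11, 18, 13, 3, 15, 16, 12, 17]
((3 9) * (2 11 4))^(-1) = ((2 11 4)(3 9))^(-1) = (2 4 11)(3 9)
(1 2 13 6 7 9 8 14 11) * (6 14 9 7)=(1 2 13 14 11)(8 9)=[0, 2, 13, 3, 4, 5, 6, 7, 9, 8, 10, 1, 12, 14, 11]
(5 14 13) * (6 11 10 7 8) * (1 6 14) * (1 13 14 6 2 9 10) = (14)(1 2 9 10 7 8 6 11)(5 13) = [0, 2, 9, 3, 4, 13, 11, 8, 6, 10, 7, 1, 12, 5, 14]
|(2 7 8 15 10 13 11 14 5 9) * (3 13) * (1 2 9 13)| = |(1 2 7 8 15 10 3)(5 13 11 14)| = 28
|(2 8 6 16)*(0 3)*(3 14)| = 12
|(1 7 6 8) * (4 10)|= |(1 7 6 8)(4 10)|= 4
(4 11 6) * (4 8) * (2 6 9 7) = (2 6 8 4 11 9 7) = [0, 1, 6, 3, 11, 5, 8, 2, 4, 7, 10, 9]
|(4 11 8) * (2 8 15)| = |(2 8 4 11 15)| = 5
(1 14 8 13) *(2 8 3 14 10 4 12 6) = [0, 10, 8, 14, 12, 5, 2, 7, 13, 9, 4, 11, 6, 1, 3] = (1 10 4 12 6 2 8 13)(3 14)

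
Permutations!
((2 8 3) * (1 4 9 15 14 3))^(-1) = (1 8 2 3 14 15 9 4)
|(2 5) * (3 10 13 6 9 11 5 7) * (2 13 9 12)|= 10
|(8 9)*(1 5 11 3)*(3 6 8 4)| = 8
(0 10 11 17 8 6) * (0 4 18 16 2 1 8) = (0 10 11 17)(1 8 6 4 18 16 2) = [10, 8, 1, 3, 18, 5, 4, 7, 6, 9, 11, 17, 12, 13, 14, 15, 2, 0, 16]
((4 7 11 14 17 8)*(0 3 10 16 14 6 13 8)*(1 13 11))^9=(0 16)(1 7 4 8 13)(3 14)(6 11)(10 17)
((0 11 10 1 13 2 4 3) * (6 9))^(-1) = (0 3 4 2 13 1 10 11)(6 9)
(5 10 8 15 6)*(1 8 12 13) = (1 8 15 6 5 10 12 13) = [0, 8, 2, 3, 4, 10, 5, 7, 15, 9, 12, 11, 13, 1, 14, 6]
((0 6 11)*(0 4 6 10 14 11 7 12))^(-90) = (0 7 4 14)(6 11 10 12)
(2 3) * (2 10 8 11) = [0, 1, 3, 10, 4, 5, 6, 7, 11, 9, 8, 2] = (2 3 10 8 11)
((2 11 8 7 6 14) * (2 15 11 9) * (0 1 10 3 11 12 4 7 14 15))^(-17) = (0 11 1 8 10 14 3)(2 9)(4 15 7 12 6)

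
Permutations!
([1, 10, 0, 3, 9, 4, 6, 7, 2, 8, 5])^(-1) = [2, 0, 8, 3, 5, 10, 6, 7, 9, 4, 1]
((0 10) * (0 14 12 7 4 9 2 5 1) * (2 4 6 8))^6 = ((0 10 14 12 7 6 8 2 5 1)(4 9))^6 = (0 8 14 5 7)(1 6 10 2 12)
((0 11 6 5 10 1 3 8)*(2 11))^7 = ((0 2 11 6 5 10 1 3 8))^7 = (0 3 10 6 2 8 1 5 11)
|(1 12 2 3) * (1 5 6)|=6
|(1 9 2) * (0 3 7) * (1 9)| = 6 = |(0 3 7)(2 9)|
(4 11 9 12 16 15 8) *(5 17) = (4 11 9 12 16 15 8)(5 17) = [0, 1, 2, 3, 11, 17, 6, 7, 4, 12, 10, 9, 16, 13, 14, 8, 15, 5]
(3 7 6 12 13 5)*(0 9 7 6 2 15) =(0 9 7 2 15)(3 6 12 13 5) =[9, 1, 15, 6, 4, 3, 12, 2, 8, 7, 10, 11, 13, 5, 14, 0]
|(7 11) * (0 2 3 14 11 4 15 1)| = 9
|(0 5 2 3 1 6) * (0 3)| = 3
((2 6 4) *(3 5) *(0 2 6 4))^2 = ((0 2 4 6)(3 5))^2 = (0 4)(2 6)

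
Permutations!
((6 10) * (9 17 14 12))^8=((6 10)(9 17 14 12))^8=(17)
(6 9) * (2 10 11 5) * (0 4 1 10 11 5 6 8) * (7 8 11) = [4, 10, 7, 3, 1, 2, 9, 8, 0, 11, 5, 6] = (0 4 1 10 5 2 7 8)(6 9 11)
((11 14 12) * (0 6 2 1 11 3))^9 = ((0 6 2 1 11 14 12 3))^9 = (0 6 2 1 11 14 12 3)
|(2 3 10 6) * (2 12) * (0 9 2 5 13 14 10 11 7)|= 6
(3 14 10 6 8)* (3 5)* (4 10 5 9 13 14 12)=(3 12 4 10 6 8 9 13 14 5)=[0, 1, 2, 12, 10, 3, 8, 7, 9, 13, 6, 11, 4, 14, 5]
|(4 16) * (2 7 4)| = 4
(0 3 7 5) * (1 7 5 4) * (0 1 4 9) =(0 3 5 1 7 9) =[3, 7, 2, 5, 4, 1, 6, 9, 8, 0]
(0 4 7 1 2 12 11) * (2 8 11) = (0 4 7 1 8 11)(2 12) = [4, 8, 12, 3, 7, 5, 6, 1, 11, 9, 10, 0, 2]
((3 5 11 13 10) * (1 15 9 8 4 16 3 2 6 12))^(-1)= (1 12 6 2 10 13 11 5 3 16 4 8 9 15)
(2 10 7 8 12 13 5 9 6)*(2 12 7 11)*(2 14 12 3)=(2 10 11 14 12 13 5 9 6 3)(7 8)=[0, 1, 10, 2, 4, 9, 3, 8, 7, 6, 11, 14, 13, 5, 12]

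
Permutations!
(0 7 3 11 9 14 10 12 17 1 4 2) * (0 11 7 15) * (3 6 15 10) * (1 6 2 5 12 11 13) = (0 10 11 9 14 3 7 2 13 1 4 5 12 17 6 15) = [10, 4, 13, 7, 5, 12, 15, 2, 8, 14, 11, 9, 17, 1, 3, 0, 16, 6]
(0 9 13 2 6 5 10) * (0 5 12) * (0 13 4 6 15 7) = (0 9 4 6 12 13 2 15 7)(5 10) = [9, 1, 15, 3, 6, 10, 12, 0, 8, 4, 5, 11, 13, 2, 14, 7]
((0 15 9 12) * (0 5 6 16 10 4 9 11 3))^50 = ((0 15 11 3)(4 9 12 5 6 16 10))^50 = (0 11)(3 15)(4 9 12 5 6 16 10)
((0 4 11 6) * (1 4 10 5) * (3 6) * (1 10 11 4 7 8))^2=(0 3)(1 8 7)(6 11)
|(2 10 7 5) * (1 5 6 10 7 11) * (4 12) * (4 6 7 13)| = 9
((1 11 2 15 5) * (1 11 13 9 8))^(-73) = (1 8 9 13)(2 11 5 15) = ((1 13 9 8)(2 15 5 11))^(-73)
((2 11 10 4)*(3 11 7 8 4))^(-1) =(2 4 8 7)(3 10 11)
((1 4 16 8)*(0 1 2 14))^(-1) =(0 14 2 8 16 4 1)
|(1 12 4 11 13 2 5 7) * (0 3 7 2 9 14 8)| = |(0 3 7 1 12 4 11 13 9 14 8)(2 5)| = 22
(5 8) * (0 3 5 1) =[3, 0, 2, 5, 4, 8, 6, 7, 1] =(0 3 5 8 1)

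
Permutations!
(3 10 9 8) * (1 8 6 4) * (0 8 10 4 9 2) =(0 8 3 4 1 10 2)(6 9) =[8, 10, 0, 4, 1, 5, 9, 7, 3, 6, 2]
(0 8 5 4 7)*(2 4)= (0 8 5 2 4 7)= [8, 1, 4, 3, 7, 2, 6, 0, 5]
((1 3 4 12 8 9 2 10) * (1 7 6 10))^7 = (12)(6 10 7)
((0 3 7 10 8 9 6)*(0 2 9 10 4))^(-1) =(0 4 7 3)(2 6 9)(8 10) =((0 3 7 4)(2 9 6)(8 10))^(-1)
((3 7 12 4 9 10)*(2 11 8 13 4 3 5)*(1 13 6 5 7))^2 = (1 4 10 12)(2 8 5 11 6)(3 13 9 7)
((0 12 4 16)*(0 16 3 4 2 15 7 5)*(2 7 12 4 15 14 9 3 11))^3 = ((16)(0 4 11 2 14 9 3 15 12 7 5))^3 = (16)(0 2 3 7 4 14 15 5 11 9 12)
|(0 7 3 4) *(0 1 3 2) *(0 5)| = 12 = |(0 7 2 5)(1 3 4)|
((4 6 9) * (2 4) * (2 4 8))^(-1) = ((2 8)(4 6 9))^(-1) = (2 8)(4 9 6)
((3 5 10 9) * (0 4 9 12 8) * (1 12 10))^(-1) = (0 8 12 1 5 3 9 4)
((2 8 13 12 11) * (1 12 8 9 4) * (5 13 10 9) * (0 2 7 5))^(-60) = ((0 2)(1 12 11 7 5 13 8 10 9 4))^(-60) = (13)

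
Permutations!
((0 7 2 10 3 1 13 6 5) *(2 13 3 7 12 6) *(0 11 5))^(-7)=(0 6 12)(1 3)(2 10 7 13)(5 11)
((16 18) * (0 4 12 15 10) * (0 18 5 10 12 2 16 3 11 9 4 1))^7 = ((0 1)(2 16 5 10 18 3 11 9 4)(12 15))^7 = (0 1)(2 9 3 10 16 4 11 18 5)(12 15)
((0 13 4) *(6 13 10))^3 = (0 13 10 4 6)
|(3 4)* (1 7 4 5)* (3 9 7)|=|(1 3 5)(4 9 7)|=3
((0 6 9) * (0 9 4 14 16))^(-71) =((0 6 4 14 16))^(-71) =(0 16 14 4 6)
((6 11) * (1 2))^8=((1 2)(6 11))^8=(11)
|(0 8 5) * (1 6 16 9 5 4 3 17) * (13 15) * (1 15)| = |(0 8 4 3 17 15 13 1 6 16 9 5)| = 12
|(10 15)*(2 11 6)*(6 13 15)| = 6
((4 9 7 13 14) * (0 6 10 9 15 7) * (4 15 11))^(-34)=((0 6 10 9)(4 11)(7 13 14 15))^(-34)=(0 10)(6 9)(7 14)(13 15)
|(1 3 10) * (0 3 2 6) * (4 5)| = 6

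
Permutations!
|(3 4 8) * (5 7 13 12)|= |(3 4 8)(5 7 13 12)|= 12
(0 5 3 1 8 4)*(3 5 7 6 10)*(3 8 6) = (0 7 3 1 6 10 8 4) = [7, 6, 2, 1, 0, 5, 10, 3, 4, 9, 8]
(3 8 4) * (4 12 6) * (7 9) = (3 8 12 6 4)(7 9) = [0, 1, 2, 8, 3, 5, 4, 9, 12, 7, 10, 11, 6]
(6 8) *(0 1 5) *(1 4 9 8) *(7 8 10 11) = (0 4 9 10 11 7 8 6 1 5) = [4, 5, 2, 3, 9, 0, 1, 8, 6, 10, 11, 7]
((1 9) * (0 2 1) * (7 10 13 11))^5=((0 2 1 9)(7 10 13 11))^5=(0 2 1 9)(7 10 13 11)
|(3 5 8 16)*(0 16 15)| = 6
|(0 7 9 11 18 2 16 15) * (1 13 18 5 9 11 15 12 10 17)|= |(0 7 11 5 9 15)(1 13 18 2 16 12 10 17)|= 24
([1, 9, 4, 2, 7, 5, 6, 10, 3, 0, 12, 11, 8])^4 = (0 1 9)(2 12 4 8 7 3 10)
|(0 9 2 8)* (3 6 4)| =|(0 9 2 8)(3 6 4)| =12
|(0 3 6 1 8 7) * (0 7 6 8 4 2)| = 7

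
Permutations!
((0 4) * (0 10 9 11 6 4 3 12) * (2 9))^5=(0 12 3)(2 10 4 6 11 9)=((0 3 12)(2 9 11 6 4 10))^5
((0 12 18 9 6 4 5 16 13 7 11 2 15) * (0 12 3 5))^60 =(0 13 15 6 5 11 18)(2 9 3 7 12 4 16)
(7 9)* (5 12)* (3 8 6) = [0, 1, 2, 8, 4, 12, 3, 9, 6, 7, 10, 11, 5] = (3 8 6)(5 12)(7 9)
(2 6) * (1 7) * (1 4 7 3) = (1 3)(2 6)(4 7) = [0, 3, 6, 1, 7, 5, 2, 4]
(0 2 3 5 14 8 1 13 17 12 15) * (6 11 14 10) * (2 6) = (0 6 11 14 8 1 13 17 12 15)(2 3 5 10) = [6, 13, 3, 5, 4, 10, 11, 7, 1, 9, 2, 14, 15, 17, 8, 0, 16, 12]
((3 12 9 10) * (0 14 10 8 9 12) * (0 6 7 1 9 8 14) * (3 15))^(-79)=(1 9 14 10 15 3 6 7)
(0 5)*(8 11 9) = (0 5)(8 11 9) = [5, 1, 2, 3, 4, 0, 6, 7, 11, 8, 10, 9]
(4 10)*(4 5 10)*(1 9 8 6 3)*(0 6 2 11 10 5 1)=(0 6 3)(1 9 8 2 11 10)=[6, 9, 11, 0, 4, 5, 3, 7, 2, 8, 1, 10]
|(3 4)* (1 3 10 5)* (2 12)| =|(1 3 4 10 5)(2 12)| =10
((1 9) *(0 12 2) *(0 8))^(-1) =(0 8 2 12)(1 9)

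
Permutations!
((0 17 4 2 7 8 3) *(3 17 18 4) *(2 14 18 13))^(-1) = (0 3 17 8 7 2 13)(4 18 14)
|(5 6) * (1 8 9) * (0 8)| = 4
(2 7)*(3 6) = (2 7)(3 6) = [0, 1, 7, 6, 4, 5, 3, 2]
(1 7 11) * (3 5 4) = (1 7 11)(3 5 4) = [0, 7, 2, 5, 3, 4, 6, 11, 8, 9, 10, 1]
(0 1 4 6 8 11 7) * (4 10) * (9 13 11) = (0 1 10 4 6 8 9 13 11 7) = [1, 10, 2, 3, 6, 5, 8, 0, 9, 13, 4, 7, 12, 11]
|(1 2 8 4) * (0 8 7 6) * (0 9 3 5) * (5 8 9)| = 10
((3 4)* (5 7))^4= (7)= ((3 4)(5 7))^4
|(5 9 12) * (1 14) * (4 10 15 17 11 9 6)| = 18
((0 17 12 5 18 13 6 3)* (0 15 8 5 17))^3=(3 5 6 8 13 15 18)(12 17)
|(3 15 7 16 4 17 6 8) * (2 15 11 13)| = |(2 15 7 16 4 17 6 8 3 11 13)| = 11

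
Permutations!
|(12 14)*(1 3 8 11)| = |(1 3 8 11)(12 14)| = 4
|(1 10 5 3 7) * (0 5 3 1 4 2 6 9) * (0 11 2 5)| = |(1 10 3 7 4 5)(2 6 9 11)| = 12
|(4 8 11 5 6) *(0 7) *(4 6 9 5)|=6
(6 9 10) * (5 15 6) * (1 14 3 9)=(1 14 3 9 10 5 15 6)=[0, 14, 2, 9, 4, 15, 1, 7, 8, 10, 5, 11, 12, 13, 3, 6]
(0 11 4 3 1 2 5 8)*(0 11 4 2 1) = (0 4 3)(2 5 8 11) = [4, 1, 5, 0, 3, 8, 6, 7, 11, 9, 10, 2]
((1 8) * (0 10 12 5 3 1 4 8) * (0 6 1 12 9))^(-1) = ((0 10 9)(1 6)(3 12 5)(4 8))^(-1) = (0 9 10)(1 6)(3 5 12)(4 8)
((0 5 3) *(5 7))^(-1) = (0 3 5 7)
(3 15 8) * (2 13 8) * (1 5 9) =(1 5 9)(2 13 8 3 15) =[0, 5, 13, 15, 4, 9, 6, 7, 3, 1, 10, 11, 12, 8, 14, 2]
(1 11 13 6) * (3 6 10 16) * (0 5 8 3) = (0 5 8 3 6 1 11 13 10 16) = [5, 11, 2, 6, 4, 8, 1, 7, 3, 9, 16, 13, 12, 10, 14, 15, 0]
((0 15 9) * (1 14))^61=(0 15 9)(1 14)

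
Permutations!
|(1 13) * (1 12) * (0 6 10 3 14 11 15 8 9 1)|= 12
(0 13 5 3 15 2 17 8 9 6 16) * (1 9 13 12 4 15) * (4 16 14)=(0 12 16)(1 9 6 14 4 15 2 17 8 13 5 3)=[12, 9, 17, 1, 15, 3, 14, 7, 13, 6, 10, 11, 16, 5, 4, 2, 0, 8]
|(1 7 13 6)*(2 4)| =4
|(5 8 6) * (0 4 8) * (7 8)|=|(0 4 7 8 6 5)|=6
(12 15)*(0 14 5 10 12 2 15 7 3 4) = (0 14 5 10 12 7 3 4)(2 15) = [14, 1, 15, 4, 0, 10, 6, 3, 8, 9, 12, 11, 7, 13, 5, 2]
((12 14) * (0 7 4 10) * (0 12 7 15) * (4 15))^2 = ((0 4 10 12 14 7 15))^2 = (0 10 14 15 4 12 7)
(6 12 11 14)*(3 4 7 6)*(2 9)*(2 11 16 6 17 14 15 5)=(2 9 11 15 5)(3 4 7 17 14)(6 12 16)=[0, 1, 9, 4, 7, 2, 12, 17, 8, 11, 10, 15, 16, 13, 3, 5, 6, 14]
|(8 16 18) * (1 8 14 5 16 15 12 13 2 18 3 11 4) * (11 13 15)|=|(1 8 11 4)(2 18 14 5 16 3 13)(12 15)|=28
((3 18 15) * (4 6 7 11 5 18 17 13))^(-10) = (18)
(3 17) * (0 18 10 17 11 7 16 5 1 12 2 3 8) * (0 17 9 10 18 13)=(18)(0 13)(1 12 2 3 11 7 16 5)(8 17)(9 10)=[13, 12, 3, 11, 4, 1, 6, 16, 17, 10, 9, 7, 2, 0, 14, 15, 5, 8, 18]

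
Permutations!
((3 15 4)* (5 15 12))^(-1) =(3 4 15 5 12)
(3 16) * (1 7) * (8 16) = [0, 7, 2, 8, 4, 5, 6, 1, 16, 9, 10, 11, 12, 13, 14, 15, 3] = (1 7)(3 8 16)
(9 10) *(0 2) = [2, 1, 0, 3, 4, 5, 6, 7, 8, 10, 9] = (0 2)(9 10)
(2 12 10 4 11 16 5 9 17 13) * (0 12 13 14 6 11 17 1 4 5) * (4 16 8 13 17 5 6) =[12, 16, 17, 3, 5, 9, 11, 7, 13, 1, 6, 8, 10, 2, 4, 15, 0, 14] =(0 12 10 6 11 8 13 2 17 14 4 5 9 1 16)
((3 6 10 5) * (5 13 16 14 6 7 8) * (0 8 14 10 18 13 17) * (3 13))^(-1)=(0 17 10 16 13 5 8)(3 18 6 14 7)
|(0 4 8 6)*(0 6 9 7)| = |(0 4 8 9 7)| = 5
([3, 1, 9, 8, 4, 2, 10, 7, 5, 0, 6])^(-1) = (0 9 2 5 8 3)(6 10)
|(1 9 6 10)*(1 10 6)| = |(10)(1 9)| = 2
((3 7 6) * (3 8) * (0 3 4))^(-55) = (0 4 8 6 7 3)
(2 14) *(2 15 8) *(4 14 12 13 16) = (2 12 13 16 4 14 15 8) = [0, 1, 12, 3, 14, 5, 6, 7, 2, 9, 10, 11, 13, 16, 15, 8, 4]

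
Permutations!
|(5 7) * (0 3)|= |(0 3)(5 7)|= 2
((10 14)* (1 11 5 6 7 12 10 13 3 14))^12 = ((1 11 5 6 7 12 10)(3 14 13))^12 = (14)(1 12 6 11 10 7 5)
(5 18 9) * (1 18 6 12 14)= (1 18 9 5 6 12 14)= [0, 18, 2, 3, 4, 6, 12, 7, 8, 5, 10, 11, 14, 13, 1, 15, 16, 17, 9]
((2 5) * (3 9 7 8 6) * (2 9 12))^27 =(2 7 3 5 8 12 9 6)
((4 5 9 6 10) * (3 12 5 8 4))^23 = ((3 12 5 9 6 10)(4 8))^23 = (3 10 6 9 5 12)(4 8)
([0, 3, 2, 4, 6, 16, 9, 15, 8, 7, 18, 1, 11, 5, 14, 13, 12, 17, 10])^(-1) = (1 11 12 16 5 13 15 7 9 6 4 3)(10 18)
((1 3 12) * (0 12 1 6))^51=((0 12 6)(1 3))^51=(12)(1 3)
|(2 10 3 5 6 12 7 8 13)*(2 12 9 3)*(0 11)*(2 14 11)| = 20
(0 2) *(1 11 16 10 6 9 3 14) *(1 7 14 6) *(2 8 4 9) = [8, 11, 0, 6, 9, 5, 2, 14, 4, 3, 1, 16, 12, 13, 7, 15, 10] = (0 8 4 9 3 6 2)(1 11 16 10)(7 14)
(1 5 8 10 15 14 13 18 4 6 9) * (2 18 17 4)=(1 5 8 10 15 14 13 17 4 6 9)(2 18)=[0, 5, 18, 3, 6, 8, 9, 7, 10, 1, 15, 11, 12, 17, 13, 14, 16, 4, 2]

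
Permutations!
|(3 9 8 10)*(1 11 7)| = 12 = |(1 11 7)(3 9 8 10)|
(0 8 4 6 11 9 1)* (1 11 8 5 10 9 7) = (0 5 10 9 11 7 1)(4 6 8) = [5, 0, 2, 3, 6, 10, 8, 1, 4, 11, 9, 7]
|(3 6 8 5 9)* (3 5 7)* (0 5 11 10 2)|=|(0 5 9 11 10 2)(3 6 8 7)|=12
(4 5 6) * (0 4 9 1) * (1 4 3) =[3, 0, 2, 1, 5, 6, 9, 7, 8, 4] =(0 3 1)(4 5 6 9)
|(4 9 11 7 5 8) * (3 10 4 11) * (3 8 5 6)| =8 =|(3 10 4 9 8 11 7 6)|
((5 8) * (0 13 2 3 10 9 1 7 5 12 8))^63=(13)(8 12)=((0 13 2 3 10 9 1 7 5)(8 12))^63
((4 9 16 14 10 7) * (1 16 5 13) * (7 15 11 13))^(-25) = ((1 16 14 10 15 11 13)(4 9 5 7))^(-25) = (1 10 13 14 11 16 15)(4 7 5 9)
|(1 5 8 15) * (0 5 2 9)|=7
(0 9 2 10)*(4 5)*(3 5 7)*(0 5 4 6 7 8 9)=(2 10 5 6 7 3 4 8 9)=[0, 1, 10, 4, 8, 6, 7, 3, 9, 2, 5]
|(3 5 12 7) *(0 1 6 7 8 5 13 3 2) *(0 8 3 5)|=12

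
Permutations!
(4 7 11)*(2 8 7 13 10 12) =[0, 1, 8, 3, 13, 5, 6, 11, 7, 9, 12, 4, 2, 10] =(2 8 7 11 4 13 10 12)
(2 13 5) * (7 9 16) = [0, 1, 13, 3, 4, 2, 6, 9, 8, 16, 10, 11, 12, 5, 14, 15, 7] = (2 13 5)(7 9 16)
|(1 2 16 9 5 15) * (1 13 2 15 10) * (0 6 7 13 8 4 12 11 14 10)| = |(0 6 7 13 2 16 9 5)(1 15 8 4 12 11 14 10)| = 8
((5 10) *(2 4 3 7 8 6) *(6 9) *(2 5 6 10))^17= (2 5 6 10 9 8 7 3 4)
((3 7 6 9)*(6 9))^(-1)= ((3 7 9))^(-1)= (3 9 7)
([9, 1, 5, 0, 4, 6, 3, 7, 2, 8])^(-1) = [3, 1, 8, 6, 4, 2, 5, 7, 9, 0]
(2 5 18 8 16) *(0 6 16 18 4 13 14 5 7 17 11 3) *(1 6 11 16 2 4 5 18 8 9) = (0 11 3)(1 6 2 7 17 16 4 13 14 18 9) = [11, 6, 7, 0, 13, 5, 2, 17, 8, 1, 10, 3, 12, 14, 18, 15, 4, 16, 9]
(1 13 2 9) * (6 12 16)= [0, 13, 9, 3, 4, 5, 12, 7, 8, 1, 10, 11, 16, 2, 14, 15, 6]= (1 13 2 9)(6 12 16)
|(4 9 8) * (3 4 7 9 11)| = 3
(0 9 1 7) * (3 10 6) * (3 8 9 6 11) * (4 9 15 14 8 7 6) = (0 4 9 1 6 7)(3 10 11)(8 15 14) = [4, 6, 2, 10, 9, 5, 7, 0, 15, 1, 11, 3, 12, 13, 8, 14]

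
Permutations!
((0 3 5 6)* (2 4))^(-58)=((0 3 5 6)(2 4))^(-58)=(0 5)(3 6)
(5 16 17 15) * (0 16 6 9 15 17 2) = (17)(0 16 2)(5 6 9 15) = [16, 1, 0, 3, 4, 6, 9, 7, 8, 15, 10, 11, 12, 13, 14, 5, 2, 17]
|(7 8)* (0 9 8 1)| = 5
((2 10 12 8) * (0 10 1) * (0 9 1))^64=(0 2 8 12 10)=((0 10 12 8 2)(1 9))^64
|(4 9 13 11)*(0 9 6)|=|(0 9 13 11 4 6)|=6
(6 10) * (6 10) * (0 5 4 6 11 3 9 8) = (0 5 4 6 11 3 9 8) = [5, 1, 2, 9, 6, 4, 11, 7, 0, 8, 10, 3]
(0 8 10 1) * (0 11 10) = [8, 11, 2, 3, 4, 5, 6, 7, 0, 9, 1, 10] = (0 8)(1 11 10)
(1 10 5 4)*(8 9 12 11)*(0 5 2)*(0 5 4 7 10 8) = (0 4 1 8 9 12 11)(2 5 7 10) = [4, 8, 5, 3, 1, 7, 6, 10, 9, 12, 2, 0, 11]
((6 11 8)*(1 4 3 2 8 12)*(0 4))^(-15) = ((0 4 3 2 8 6 11 12 1))^(-15) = (0 2 11)(1 3 6)(4 8 12)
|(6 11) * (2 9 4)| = 6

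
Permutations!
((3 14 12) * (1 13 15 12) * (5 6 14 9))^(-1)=((1 13 15 12 3 9 5 6 14))^(-1)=(1 14 6 5 9 3 12 15 13)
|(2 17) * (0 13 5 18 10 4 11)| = 14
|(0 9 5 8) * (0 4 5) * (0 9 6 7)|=3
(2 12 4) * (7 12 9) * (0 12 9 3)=(0 12 4 2 3)(7 9)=[12, 1, 3, 0, 2, 5, 6, 9, 8, 7, 10, 11, 4]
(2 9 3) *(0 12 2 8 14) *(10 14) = [12, 1, 9, 8, 4, 5, 6, 7, 10, 3, 14, 11, 2, 13, 0] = (0 12 2 9 3 8 10 14)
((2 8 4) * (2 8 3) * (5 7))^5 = ((2 3)(4 8)(5 7))^5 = (2 3)(4 8)(5 7)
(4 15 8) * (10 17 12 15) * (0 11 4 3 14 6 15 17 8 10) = (0 11 4)(3 14 6 15 10 8)(12 17) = [11, 1, 2, 14, 0, 5, 15, 7, 3, 9, 8, 4, 17, 13, 6, 10, 16, 12]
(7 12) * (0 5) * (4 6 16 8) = [5, 1, 2, 3, 6, 0, 16, 12, 4, 9, 10, 11, 7, 13, 14, 15, 8] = (0 5)(4 6 16 8)(7 12)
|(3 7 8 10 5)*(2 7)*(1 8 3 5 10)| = 6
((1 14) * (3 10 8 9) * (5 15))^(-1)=((1 14)(3 10 8 9)(5 15))^(-1)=(1 14)(3 9 8 10)(5 15)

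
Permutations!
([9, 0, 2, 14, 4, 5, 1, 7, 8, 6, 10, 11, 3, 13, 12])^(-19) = [9, 0, 2, 12, 4, 5, 1, 7, 8, 6, 10, 11, 14, 13, 3]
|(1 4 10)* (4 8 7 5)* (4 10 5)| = 6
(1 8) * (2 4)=(1 8)(2 4)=[0, 8, 4, 3, 2, 5, 6, 7, 1]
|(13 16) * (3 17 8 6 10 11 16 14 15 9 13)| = 28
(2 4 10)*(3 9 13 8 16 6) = (2 4 10)(3 9 13 8 16 6) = [0, 1, 4, 9, 10, 5, 3, 7, 16, 13, 2, 11, 12, 8, 14, 15, 6]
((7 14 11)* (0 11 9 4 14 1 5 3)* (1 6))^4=((0 11 7 6 1 5 3)(4 14 9))^4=(0 1 11 5 7 3 6)(4 14 9)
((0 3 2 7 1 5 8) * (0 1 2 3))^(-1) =(1 8 5)(2 7)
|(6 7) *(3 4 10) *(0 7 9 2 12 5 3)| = 10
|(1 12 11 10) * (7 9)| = 4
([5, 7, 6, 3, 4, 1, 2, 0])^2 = (0 1)(5 7)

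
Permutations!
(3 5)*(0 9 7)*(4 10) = (0 9 7)(3 5)(4 10) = [9, 1, 2, 5, 10, 3, 6, 0, 8, 7, 4]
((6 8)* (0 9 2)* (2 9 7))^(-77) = ((9)(0 7 2)(6 8))^(-77) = (9)(0 7 2)(6 8)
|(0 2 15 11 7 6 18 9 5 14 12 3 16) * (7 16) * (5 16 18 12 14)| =|(0 2 15 11 18 9 16)(3 7 6 12)| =28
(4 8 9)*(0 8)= (0 8 9 4)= [8, 1, 2, 3, 0, 5, 6, 7, 9, 4]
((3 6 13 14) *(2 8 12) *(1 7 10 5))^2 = ((1 7 10 5)(2 8 12)(3 6 13 14))^2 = (1 10)(2 12 8)(3 13)(5 7)(6 14)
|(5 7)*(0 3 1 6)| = 4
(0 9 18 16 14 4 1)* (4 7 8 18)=(0 9 4 1)(7 8 18 16 14)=[9, 0, 2, 3, 1, 5, 6, 8, 18, 4, 10, 11, 12, 13, 7, 15, 14, 17, 16]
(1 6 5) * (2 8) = (1 6 5)(2 8) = [0, 6, 8, 3, 4, 1, 5, 7, 2]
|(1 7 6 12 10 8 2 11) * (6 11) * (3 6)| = 6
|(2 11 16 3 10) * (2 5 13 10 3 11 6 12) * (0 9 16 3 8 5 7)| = 30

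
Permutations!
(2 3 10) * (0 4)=(0 4)(2 3 10)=[4, 1, 3, 10, 0, 5, 6, 7, 8, 9, 2]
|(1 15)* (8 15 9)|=4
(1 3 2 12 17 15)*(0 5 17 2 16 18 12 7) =(0 5 17 15 1 3 16 18 12 2 7) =[5, 3, 7, 16, 4, 17, 6, 0, 8, 9, 10, 11, 2, 13, 14, 1, 18, 15, 12]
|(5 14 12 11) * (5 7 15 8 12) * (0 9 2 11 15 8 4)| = 18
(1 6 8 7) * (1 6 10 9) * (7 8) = (1 10 9)(6 7) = [0, 10, 2, 3, 4, 5, 7, 6, 8, 1, 9]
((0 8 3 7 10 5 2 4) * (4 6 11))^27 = (0 6 10 8 11 5 3 4 2 7)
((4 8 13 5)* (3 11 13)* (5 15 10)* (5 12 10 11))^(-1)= (3 8 4 5)(10 12)(11 15 13)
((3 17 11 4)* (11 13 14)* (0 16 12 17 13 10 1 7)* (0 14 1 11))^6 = ((0 16 12 17 10 11 4 3 13 1 7 14))^6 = (0 4)(1 17)(3 16)(7 10)(11 14)(12 13)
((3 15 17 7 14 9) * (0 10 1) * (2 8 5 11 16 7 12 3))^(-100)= ((0 10 1)(2 8 5 11 16 7 14 9)(3 15 17 12))^(-100)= (17)(0 1 10)(2 16)(5 14)(7 8)(9 11)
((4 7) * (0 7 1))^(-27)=(0 7 4 1)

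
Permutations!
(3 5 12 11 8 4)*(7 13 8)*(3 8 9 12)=(3 5)(4 8)(7 13 9 12 11)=[0, 1, 2, 5, 8, 3, 6, 13, 4, 12, 10, 7, 11, 9]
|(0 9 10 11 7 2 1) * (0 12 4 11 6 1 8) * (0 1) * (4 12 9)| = 10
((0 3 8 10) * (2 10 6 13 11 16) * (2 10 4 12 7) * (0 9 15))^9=(0 15 9 10 16 11 13 6 8 3)(2 4 12 7)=((0 3 8 6 13 11 16 10 9 15)(2 4 12 7))^9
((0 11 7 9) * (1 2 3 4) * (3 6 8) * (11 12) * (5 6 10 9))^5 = ((0 12 11 7 5 6 8 3 4 1 2 10 9))^5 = (0 6 2 11 3 9 5 1 12 8 10 7 4)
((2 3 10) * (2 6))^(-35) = (2 3 10 6)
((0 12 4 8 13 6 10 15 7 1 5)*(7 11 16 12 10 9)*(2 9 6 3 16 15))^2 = (0 2 7 5 10 9 1)(3 12 8)(4 13 16)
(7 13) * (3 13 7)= (3 13)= [0, 1, 2, 13, 4, 5, 6, 7, 8, 9, 10, 11, 12, 3]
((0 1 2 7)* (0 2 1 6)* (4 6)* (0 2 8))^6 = (8)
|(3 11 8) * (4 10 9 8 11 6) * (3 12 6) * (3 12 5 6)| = 6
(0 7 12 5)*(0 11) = [7, 1, 2, 3, 4, 11, 6, 12, 8, 9, 10, 0, 5] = (0 7 12 5 11)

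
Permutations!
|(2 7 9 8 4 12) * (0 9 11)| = 8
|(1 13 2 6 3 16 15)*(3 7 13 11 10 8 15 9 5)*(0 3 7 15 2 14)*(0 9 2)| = |(0 3 16 2 6 15 1 11 10 8)(5 7 13 14 9)| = 10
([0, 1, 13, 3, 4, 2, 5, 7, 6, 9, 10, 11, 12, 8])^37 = (2 8 5 13 6)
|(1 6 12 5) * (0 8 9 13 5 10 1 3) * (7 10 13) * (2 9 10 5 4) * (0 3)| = 12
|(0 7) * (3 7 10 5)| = 5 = |(0 10 5 3 7)|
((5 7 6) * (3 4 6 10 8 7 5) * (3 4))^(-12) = ((4 6)(7 10 8))^(-12) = (10)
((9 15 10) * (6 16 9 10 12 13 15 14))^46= (6 9)(12 13 15)(14 16)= ((6 16 9 14)(12 13 15))^46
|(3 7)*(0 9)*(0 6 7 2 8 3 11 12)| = 6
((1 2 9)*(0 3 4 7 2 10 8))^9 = (10)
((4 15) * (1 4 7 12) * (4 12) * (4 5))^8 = ((1 12)(4 15 7 5))^8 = (15)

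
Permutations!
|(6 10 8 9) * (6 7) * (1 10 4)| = 7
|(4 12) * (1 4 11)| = |(1 4 12 11)| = 4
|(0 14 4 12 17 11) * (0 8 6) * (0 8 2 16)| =8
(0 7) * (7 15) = (0 15 7) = [15, 1, 2, 3, 4, 5, 6, 0, 8, 9, 10, 11, 12, 13, 14, 7]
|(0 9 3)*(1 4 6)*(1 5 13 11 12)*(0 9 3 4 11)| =|(0 3 9 4 6 5 13)(1 11 12)| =21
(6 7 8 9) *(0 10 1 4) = [10, 4, 2, 3, 0, 5, 7, 8, 9, 6, 1] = (0 10 1 4)(6 7 8 9)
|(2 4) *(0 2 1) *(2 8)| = 5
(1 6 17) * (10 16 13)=(1 6 17)(10 16 13)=[0, 6, 2, 3, 4, 5, 17, 7, 8, 9, 16, 11, 12, 10, 14, 15, 13, 1]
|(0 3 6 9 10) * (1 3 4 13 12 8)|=10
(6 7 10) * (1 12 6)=(1 12 6 7 10)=[0, 12, 2, 3, 4, 5, 7, 10, 8, 9, 1, 11, 6]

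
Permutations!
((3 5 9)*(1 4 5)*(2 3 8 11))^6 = (1 2 8 5)(3 11 9 4)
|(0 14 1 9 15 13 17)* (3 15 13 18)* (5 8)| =|(0 14 1 9 13 17)(3 15 18)(5 8)| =6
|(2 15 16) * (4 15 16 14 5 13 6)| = 6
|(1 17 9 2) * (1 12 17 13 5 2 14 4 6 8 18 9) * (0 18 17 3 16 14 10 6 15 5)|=72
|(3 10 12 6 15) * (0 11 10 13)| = |(0 11 10 12 6 15 3 13)| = 8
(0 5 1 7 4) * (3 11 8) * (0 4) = (0 5 1 7)(3 11 8) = [5, 7, 2, 11, 4, 1, 6, 0, 3, 9, 10, 8]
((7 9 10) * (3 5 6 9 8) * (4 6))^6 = (3 7 9 4)(5 8 10 6)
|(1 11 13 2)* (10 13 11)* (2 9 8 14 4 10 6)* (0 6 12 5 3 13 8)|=36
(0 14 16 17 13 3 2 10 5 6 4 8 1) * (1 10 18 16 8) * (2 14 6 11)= (0 6 4 1)(2 18 16 17 13 3 14 8 10 5 11)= [6, 0, 18, 14, 1, 11, 4, 7, 10, 9, 5, 2, 12, 3, 8, 15, 17, 13, 16]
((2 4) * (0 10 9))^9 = ((0 10 9)(2 4))^9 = (10)(2 4)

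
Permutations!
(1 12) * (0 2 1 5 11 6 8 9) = (0 2 1 12 5 11 6 8 9) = [2, 12, 1, 3, 4, 11, 8, 7, 9, 0, 10, 6, 5]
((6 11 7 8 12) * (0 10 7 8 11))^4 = ((0 10 7 11 8 12 6))^4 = (0 8 10 12 7 6 11)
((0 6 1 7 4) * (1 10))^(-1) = (0 4 7 1 10 6)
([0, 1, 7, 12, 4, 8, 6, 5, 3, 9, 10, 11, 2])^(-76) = (2 5 3)(7 8 12)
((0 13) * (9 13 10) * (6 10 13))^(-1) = (0 13)(6 9 10)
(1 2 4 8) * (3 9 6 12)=[0, 2, 4, 9, 8, 5, 12, 7, 1, 6, 10, 11, 3]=(1 2 4 8)(3 9 6 12)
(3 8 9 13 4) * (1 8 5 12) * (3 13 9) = [0, 8, 2, 5, 13, 12, 6, 7, 3, 9, 10, 11, 1, 4] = (1 8 3 5 12)(4 13)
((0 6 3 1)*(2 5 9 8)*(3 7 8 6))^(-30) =((0 3 1)(2 5 9 6 7 8))^(-30) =(9)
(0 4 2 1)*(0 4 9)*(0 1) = [9, 4, 0, 3, 2, 5, 6, 7, 8, 1] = (0 9 1 4 2)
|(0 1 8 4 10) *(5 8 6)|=|(0 1 6 5 8 4 10)|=7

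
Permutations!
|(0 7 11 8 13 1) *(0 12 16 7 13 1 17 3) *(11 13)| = |(0 11 8 1 12 16 7 13 17 3)| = 10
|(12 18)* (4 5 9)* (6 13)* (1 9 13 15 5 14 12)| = |(1 9 4 14 12 18)(5 13 6 15)| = 12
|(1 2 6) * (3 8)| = |(1 2 6)(3 8)| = 6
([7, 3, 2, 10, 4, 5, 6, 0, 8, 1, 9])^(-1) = (0 7)(1 9 10 3)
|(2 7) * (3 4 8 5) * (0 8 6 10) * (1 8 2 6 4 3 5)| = |(0 2 7 6 10)(1 8)| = 10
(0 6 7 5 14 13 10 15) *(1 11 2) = [6, 11, 1, 3, 4, 14, 7, 5, 8, 9, 15, 2, 12, 10, 13, 0] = (0 6 7 5 14 13 10 15)(1 11 2)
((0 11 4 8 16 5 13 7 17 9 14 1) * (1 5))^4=(0 16 4)(1 8 11)(5 9 7)(13 14 17)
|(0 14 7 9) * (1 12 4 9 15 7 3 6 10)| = |(0 14 3 6 10 1 12 4 9)(7 15)| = 18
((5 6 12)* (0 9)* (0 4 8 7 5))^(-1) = ((0 9 4 8 7 5 6 12))^(-1) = (0 12 6 5 7 8 4 9)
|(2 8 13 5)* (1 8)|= 5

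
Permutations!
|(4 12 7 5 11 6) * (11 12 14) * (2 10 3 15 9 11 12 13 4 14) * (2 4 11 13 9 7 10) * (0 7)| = 12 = |(0 7 5 9 13 11 6 14 12 10 3 15)|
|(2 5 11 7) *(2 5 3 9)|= 3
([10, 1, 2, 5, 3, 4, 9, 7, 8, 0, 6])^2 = [6, 1, 2, 4, 5, 3, 0, 7, 8, 10, 9]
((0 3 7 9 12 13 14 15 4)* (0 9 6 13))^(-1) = ((0 3 7 6 13 14 15 4 9 12))^(-1) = (0 12 9 4 15 14 13 6 7 3)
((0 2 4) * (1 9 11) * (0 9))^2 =(0 4 11)(1 2 9) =((0 2 4 9 11 1))^2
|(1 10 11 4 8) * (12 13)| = 10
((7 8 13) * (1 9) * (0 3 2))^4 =((0 3 2)(1 9)(7 8 13))^4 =(0 3 2)(7 8 13)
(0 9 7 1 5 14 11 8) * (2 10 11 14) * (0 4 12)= (14)(0 9 7 1 5 2 10 11 8 4 12)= [9, 5, 10, 3, 12, 2, 6, 1, 4, 7, 11, 8, 0, 13, 14]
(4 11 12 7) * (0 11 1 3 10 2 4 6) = (0 11 12 7 6)(1 3 10 2 4) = [11, 3, 4, 10, 1, 5, 0, 6, 8, 9, 2, 12, 7]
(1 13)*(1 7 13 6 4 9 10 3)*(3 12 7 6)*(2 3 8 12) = (1 8 12 7 13 6 4 9 10 2 3) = [0, 8, 3, 1, 9, 5, 4, 13, 12, 10, 2, 11, 7, 6]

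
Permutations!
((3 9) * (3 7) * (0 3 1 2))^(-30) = ((0 3 9 7 1 2))^(-30) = (9)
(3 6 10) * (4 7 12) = (3 6 10)(4 7 12) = [0, 1, 2, 6, 7, 5, 10, 12, 8, 9, 3, 11, 4]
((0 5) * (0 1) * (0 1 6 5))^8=((5 6))^8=(6)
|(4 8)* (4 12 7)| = |(4 8 12 7)| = 4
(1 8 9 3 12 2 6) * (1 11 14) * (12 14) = (1 8 9 3 14)(2 6 11 12) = [0, 8, 6, 14, 4, 5, 11, 7, 9, 3, 10, 12, 2, 13, 1]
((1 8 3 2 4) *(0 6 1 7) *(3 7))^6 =((0 6 1 8 7)(2 4 3))^6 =(0 6 1 8 7)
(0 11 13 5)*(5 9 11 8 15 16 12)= (0 8 15 16 12 5)(9 11 13)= [8, 1, 2, 3, 4, 0, 6, 7, 15, 11, 10, 13, 5, 9, 14, 16, 12]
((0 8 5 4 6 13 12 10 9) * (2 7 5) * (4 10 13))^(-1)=((0 8 2 7 5 10 9)(4 6)(12 13))^(-1)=(0 9 10 5 7 2 8)(4 6)(12 13)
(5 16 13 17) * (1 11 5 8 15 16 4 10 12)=(1 11 5 4 10 12)(8 15 16 13 17)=[0, 11, 2, 3, 10, 4, 6, 7, 15, 9, 12, 5, 1, 17, 14, 16, 13, 8]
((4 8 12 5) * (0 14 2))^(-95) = ((0 14 2)(4 8 12 5))^(-95) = (0 14 2)(4 8 12 5)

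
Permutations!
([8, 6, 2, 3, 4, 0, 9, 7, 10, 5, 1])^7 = (10)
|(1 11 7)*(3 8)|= |(1 11 7)(3 8)|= 6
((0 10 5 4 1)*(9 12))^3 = ((0 10 5 4 1)(9 12))^3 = (0 4 10 1 5)(9 12)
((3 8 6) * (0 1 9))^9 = ((0 1 9)(3 8 6))^9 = (9)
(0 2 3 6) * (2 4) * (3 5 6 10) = [4, 1, 5, 10, 2, 6, 0, 7, 8, 9, 3] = (0 4 2 5 6)(3 10)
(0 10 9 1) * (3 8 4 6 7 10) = (0 3 8 4 6 7 10 9 1) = [3, 0, 2, 8, 6, 5, 7, 10, 4, 1, 9]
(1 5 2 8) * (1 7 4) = (1 5 2 8 7 4) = [0, 5, 8, 3, 1, 2, 6, 4, 7]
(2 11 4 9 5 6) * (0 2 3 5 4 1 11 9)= [2, 11, 9, 5, 0, 6, 3, 7, 8, 4, 10, 1]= (0 2 9 4)(1 11)(3 5 6)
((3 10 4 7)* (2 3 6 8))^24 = (2 4 8 10 6 3 7)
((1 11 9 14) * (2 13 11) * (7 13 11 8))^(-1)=((1 2 11 9 14)(7 13 8))^(-1)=(1 14 9 11 2)(7 8 13)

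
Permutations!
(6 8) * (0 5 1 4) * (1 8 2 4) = (0 5 8 6 2 4) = [5, 1, 4, 3, 0, 8, 2, 7, 6]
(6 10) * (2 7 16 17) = (2 7 16 17)(6 10) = [0, 1, 7, 3, 4, 5, 10, 16, 8, 9, 6, 11, 12, 13, 14, 15, 17, 2]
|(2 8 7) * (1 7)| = |(1 7 2 8)| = 4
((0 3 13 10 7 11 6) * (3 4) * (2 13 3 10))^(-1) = ((0 4 10 7 11 6)(2 13))^(-1) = (0 6 11 7 10 4)(2 13)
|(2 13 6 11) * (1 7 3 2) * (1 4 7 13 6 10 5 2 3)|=9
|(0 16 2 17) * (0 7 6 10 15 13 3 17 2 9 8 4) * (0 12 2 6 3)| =33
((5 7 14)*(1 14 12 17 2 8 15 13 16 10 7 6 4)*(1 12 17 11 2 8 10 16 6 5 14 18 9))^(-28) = (1 9 18)(2 15 11 8 12 17 4 7 6 10 13)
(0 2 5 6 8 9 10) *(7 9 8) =(0 2 5 6 7 9 10) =[2, 1, 5, 3, 4, 6, 7, 9, 8, 10, 0]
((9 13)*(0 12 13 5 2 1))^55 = ((0 12 13 9 5 2 1))^55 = (0 1 2 5 9 13 12)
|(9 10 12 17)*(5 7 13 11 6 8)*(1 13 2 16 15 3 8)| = 28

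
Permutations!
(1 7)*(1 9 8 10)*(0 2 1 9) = (0 2 1 7)(8 10 9) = [2, 7, 1, 3, 4, 5, 6, 0, 10, 8, 9]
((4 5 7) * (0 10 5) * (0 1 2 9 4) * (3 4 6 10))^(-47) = (0 1 6 7 4 9 5 3 2 10)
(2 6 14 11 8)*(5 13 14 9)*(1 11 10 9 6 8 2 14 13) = (1 11 2 8 14 10 9 5) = [0, 11, 8, 3, 4, 1, 6, 7, 14, 5, 9, 2, 12, 13, 10]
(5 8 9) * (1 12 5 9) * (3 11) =(1 12 5 8)(3 11) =[0, 12, 2, 11, 4, 8, 6, 7, 1, 9, 10, 3, 5]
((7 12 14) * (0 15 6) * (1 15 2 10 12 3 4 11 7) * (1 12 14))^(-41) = ((0 2 10 14 12 1 15 6)(3 4 11 7))^(-41) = (0 6 15 1 12 14 10 2)(3 7 11 4)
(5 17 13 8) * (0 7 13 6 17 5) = [7, 1, 2, 3, 4, 5, 17, 13, 0, 9, 10, 11, 12, 8, 14, 15, 16, 6] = (0 7 13 8)(6 17)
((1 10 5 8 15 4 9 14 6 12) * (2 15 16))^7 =(1 4 5 14 16 12 15 10 9 8 6 2)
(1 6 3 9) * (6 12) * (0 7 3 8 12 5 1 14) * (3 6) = [7, 5, 2, 9, 4, 1, 8, 6, 12, 14, 10, 11, 3, 13, 0] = (0 7 6 8 12 3 9 14)(1 5)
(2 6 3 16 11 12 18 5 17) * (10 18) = (2 6 3 16 11 12 10 18 5 17) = [0, 1, 6, 16, 4, 17, 3, 7, 8, 9, 18, 12, 10, 13, 14, 15, 11, 2, 5]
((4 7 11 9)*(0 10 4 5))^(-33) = (0 4 11 5 10 7 9) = ((0 10 4 7 11 9 5))^(-33)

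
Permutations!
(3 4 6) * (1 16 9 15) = (1 16 9 15)(3 4 6) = [0, 16, 2, 4, 6, 5, 3, 7, 8, 15, 10, 11, 12, 13, 14, 1, 9]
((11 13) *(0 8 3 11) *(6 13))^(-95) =((0 8 3 11 6 13))^(-95) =(0 8 3 11 6 13)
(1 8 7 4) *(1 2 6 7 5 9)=(1 8 5 9)(2 6 7 4)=[0, 8, 6, 3, 2, 9, 7, 4, 5, 1]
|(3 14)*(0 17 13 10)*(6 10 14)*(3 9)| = |(0 17 13 14 9 3 6 10)| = 8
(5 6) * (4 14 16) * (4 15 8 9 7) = (4 14 16 15 8 9 7)(5 6) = [0, 1, 2, 3, 14, 6, 5, 4, 9, 7, 10, 11, 12, 13, 16, 8, 15]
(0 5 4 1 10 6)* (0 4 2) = (0 5 2)(1 10 6 4) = [5, 10, 0, 3, 1, 2, 4, 7, 8, 9, 6]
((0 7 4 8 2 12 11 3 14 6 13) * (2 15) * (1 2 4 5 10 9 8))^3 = ((0 7 5 10 9 8 15 4 1 2 12 11 3 14 6 13))^3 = (0 10 15 2 3 13 5 8 1 11 6 7 9 4 12 14)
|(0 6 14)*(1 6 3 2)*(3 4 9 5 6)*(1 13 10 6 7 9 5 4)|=8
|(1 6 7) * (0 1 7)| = |(7)(0 1 6)| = 3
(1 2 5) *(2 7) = [0, 7, 5, 3, 4, 1, 6, 2] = (1 7 2 5)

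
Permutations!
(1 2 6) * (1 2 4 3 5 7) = (1 4 3 5 7)(2 6) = [0, 4, 6, 5, 3, 7, 2, 1]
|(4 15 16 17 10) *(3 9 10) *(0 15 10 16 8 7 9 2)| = 18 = |(0 15 8 7 9 16 17 3 2)(4 10)|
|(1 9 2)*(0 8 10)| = 3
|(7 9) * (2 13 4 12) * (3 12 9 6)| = |(2 13 4 9 7 6 3 12)| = 8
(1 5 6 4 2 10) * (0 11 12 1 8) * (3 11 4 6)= (0 4 2 10 8)(1 5 3 11 12)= [4, 5, 10, 11, 2, 3, 6, 7, 0, 9, 8, 12, 1]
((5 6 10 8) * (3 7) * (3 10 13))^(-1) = (3 13 6 5 8 10 7)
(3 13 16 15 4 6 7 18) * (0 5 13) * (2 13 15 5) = (0 2 13 16 5 15 4 6 7 18 3) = [2, 1, 13, 0, 6, 15, 7, 18, 8, 9, 10, 11, 12, 16, 14, 4, 5, 17, 3]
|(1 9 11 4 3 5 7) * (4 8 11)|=|(1 9 4 3 5 7)(8 11)|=6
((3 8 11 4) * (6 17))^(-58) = ((3 8 11 4)(6 17))^(-58) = (17)(3 11)(4 8)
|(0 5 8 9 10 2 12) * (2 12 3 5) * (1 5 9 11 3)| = |(0 2 1 5 8 11 3 9 10 12)| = 10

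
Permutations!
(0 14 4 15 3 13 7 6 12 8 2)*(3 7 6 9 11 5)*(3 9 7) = [14, 1, 0, 13, 15, 9, 12, 7, 2, 11, 10, 5, 8, 6, 4, 3] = (0 14 4 15 3 13 6 12 8 2)(5 9 11)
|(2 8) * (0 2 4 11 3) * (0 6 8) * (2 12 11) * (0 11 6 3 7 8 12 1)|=|(0 1)(2 11 7 8 4)(6 12)|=10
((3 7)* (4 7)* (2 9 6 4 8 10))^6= (2 8 7 6)(3 4 9 10)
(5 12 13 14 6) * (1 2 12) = (1 2 12 13 14 6 5) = [0, 2, 12, 3, 4, 1, 5, 7, 8, 9, 10, 11, 13, 14, 6]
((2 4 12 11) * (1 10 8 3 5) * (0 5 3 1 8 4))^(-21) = ((0 5 8 1 10 4 12 11 2))^(-21) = (0 12 1)(2 4 8)(5 11 10)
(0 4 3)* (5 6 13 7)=(0 4 3)(5 6 13 7)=[4, 1, 2, 0, 3, 6, 13, 5, 8, 9, 10, 11, 12, 7]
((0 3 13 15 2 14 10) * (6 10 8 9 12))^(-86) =((0 3 13 15 2 14 8 9 12 6 10))^(-86) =(0 13 2 8 12 10 3 15 14 9 6)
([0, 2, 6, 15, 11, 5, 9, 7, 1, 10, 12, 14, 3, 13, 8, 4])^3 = (1 9 3 11)(2 10 15 14)(4 8 6 12)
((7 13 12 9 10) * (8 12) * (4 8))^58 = ((4 8 12 9 10 7 13))^58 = (4 12 10 13 8 9 7)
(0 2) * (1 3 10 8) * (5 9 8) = (0 2)(1 3 10 5 9 8) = [2, 3, 0, 10, 4, 9, 6, 7, 1, 8, 5]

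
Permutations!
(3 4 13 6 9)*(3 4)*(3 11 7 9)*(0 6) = (0 6 3 11 7 9 4 13) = [6, 1, 2, 11, 13, 5, 3, 9, 8, 4, 10, 7, 12, 0]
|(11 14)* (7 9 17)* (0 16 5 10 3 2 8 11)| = |(0 16 5 10 3 2 8 11 14)(7 9 17)| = 9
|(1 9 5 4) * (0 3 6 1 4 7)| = 7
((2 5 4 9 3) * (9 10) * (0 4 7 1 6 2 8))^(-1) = ((0 4 10 9 3 8)(1 6 2 5 7))^(-1) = (0 8 3 9 10 4)(1 7 5 2 6)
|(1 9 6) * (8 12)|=6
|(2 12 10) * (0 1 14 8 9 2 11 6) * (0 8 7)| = 28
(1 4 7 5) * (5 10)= (1 4 7 10 5)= [0, 4, 2, 3, 7, 1, 6, 10, 8, 9, 5]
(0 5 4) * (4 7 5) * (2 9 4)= (0 2 9 4)(5 7)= [2, 1, 9, 3, 0, 7, 6, 5, 8, 4]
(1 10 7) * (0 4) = [4, 10, 2, 3, 0, 5, 6, 1, 8, 9, 7] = (0 4)(1 10 7)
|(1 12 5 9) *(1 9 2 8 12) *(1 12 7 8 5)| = |(1 12)(2 5)(7 8)| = 2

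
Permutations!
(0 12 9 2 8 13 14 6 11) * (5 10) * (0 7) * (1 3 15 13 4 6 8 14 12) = [1, 3, 14, 15, 6, 10, 11, 0, 4, 2, 5, 7, 9, 12, 8, 13] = (0 1 3 15 13 12 9 2 14 8 4 6 11 7)(5 10)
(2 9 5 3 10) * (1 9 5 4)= (1 9 4)(2 5 3 10)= [0, 9, 5, 10, 1, 3, 6, 7, 8, 4, 2]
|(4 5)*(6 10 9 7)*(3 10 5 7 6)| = 7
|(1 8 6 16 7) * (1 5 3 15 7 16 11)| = |(16)(1 8 6 11)(3 15 7 5)| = 4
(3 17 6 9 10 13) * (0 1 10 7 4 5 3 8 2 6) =(0 1 10 13 8 2 6 9 7 4 5 3 17) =[1, 10, 6, 17, 5, 3, 9, 4, 2, 7, 13, 11, 12, 8, 14, 15, 16, 0]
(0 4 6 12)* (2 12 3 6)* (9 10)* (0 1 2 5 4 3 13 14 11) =(0 3 6 13 14 11)(1 2 12)(4 5)(9 10) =[3, 2, 12, 6, 5, 4, 13, 7, 8, 10, 9, 0, 1, 14, 11]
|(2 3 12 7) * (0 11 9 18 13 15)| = |(0 11 9 18 13 15)(2 3 12 7)| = 12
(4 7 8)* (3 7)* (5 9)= (3 7 8 4)(5 9)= [0, 1, 2, 7, 3, 9, 6, 8, 4, 5]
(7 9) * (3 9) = (3 9 7) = [0, 1, 2, 9, 4, 5, 6, 3, 8, 7]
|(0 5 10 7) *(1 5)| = 5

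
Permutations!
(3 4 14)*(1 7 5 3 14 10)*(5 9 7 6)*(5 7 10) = (14)(1 6 7 9 10)(3 4 5) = [0, 6, 2, 4, 5, 3, 7, 9, 8, 10, 1, 11, 12, 13, 14]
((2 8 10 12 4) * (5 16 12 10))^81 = ((2 8 5 16 12 4))^81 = (2 16)(4 5)(8 12)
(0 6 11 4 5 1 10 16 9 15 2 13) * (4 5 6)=(0 4 6 11 5 1 10 16 9 15 2 13)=[4, 10, 13, 3, 6, 1, 11, 7, 8, 15, 16, 5, 12, 0, 14, 2, 9]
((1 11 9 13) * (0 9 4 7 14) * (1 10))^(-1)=(0 14 7 4 11 1 10 13 9)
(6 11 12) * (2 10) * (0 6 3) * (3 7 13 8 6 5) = (0 5 3)(2 10)(6 11 12 7 13 8) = [5, 1, 10, 0, 4, 3, 11, 13, 6, 9, 2, 12, 7, 8]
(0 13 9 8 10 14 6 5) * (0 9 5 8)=(0 13 5 9)(6 8 10 14)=[13, 1, 2, 3, 4, 9, 8, 7, 10, 0, 14, 11, 12, 5, 6]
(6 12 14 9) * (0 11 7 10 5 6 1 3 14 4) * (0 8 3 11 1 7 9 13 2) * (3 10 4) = (0 1 11 9 7 4 8 10 5 6 12 3 14 13 2) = [1, 11, 0, 14, 8, 6, 12, 4, 10, 7, 5, 9, 3, 2, 13]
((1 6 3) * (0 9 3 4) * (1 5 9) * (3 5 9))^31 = ((0 1 6 4)(3 9 5))^31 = (0 4 6 1)(3 9 5)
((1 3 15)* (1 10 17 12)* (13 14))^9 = (1 10)(3 17)(12 15)(13 14)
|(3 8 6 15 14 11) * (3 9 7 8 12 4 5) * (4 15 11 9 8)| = |(3 12 15 14 9 7 4 5)(6 11 8)| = 24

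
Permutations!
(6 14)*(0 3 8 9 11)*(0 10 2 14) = (0 3 8 9 11 10 2 14 6) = [3, 1, 14, 8, 4, 5, 0, 7, 9, 11, 2, 10, 12, 13, 6]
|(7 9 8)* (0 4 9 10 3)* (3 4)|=|(0 3)(4 9 8 7 10)|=10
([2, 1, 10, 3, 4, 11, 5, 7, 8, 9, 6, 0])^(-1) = (0 11 5 6 10 2)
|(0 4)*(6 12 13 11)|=|(0 4)(6 12 13 11)|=4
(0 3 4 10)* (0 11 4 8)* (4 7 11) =(0 3 8)(4 10)(7 11) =[3, 1, 2, 8, 10, 5, 6, 11, 0, 9, 4, 7]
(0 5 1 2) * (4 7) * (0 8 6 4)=(0 5 1 2 8 6 4 7)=[5, 2, 8, 3, 7, 1, 4, 0, 6]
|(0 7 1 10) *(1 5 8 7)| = 3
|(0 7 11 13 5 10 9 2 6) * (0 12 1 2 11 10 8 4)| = |(0 7 10 9 11 13 5 8 4)(1 2 6 12)| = 36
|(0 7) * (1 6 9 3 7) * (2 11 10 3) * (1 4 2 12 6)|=|(0 4 2 11 10 3 7)(6 9 12)|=21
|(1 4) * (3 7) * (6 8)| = 2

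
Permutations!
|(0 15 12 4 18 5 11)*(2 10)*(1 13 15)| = |(0 1 13 15 12 4 18 5 11)(2 10)| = 18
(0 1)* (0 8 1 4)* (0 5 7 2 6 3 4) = [0, 8, 6, 4, 5, 7, 3, 2, 1] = (1 8)(2 6 3 4 5 7)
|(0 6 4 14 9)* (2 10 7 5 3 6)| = 10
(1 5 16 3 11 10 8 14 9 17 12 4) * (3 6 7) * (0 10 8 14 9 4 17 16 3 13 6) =(0 10 14 4 1 5 3 11 8 9 16)(6 7 13)(12 17) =[10, 5, 2, 11, 1, 3, 7, 13, 9, 16, 14, 8, 17, 6, 4, 15, 0, 12]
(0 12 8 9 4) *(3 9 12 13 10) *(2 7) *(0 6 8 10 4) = [13, 1, 7, 9, 6, 5, 8, 2, 12, 0, 3, 11, 10, 4] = (0 13 4 6 8 12 10 3 9)(2 7)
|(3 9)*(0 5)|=2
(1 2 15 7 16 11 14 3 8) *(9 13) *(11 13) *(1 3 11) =(1 2 15 7 16 13 9)(3 8)(11 14) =[0, 2, 15, 8, 4, 5, 6, 16, 3, 1, 10, 14, 12, 9, 11, 7, 13]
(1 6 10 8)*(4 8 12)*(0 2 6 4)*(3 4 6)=(0 2 3 4 8 1 6 10 12)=[2, 6, 3, 4, 8, 5, 10, 7, 1, 9, 12, 11, 0]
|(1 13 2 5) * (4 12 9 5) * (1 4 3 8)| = |(1 13 2 3 8)(4 12 9 5)| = 20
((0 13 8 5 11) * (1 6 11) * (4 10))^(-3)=(0 1 13 6 8 11 5)(4 10)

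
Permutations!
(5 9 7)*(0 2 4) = [2, 1, 4, 3, 0, 9, 6, 5, 8, 7] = (0 2 4)(5 9 7)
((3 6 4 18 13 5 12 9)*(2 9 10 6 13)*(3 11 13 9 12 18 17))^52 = ((2 12 10 6 4 17 3 9 11 13 5 18))^52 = (2 4 11)(3 5 10)(6 9 18)(12 17 13)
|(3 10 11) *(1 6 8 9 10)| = |(1 6 8 9 10 11 3)| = 7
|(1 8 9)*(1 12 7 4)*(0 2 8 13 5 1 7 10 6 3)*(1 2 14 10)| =|(0 14 10 6 3)(1 13 5 2 8 9 12)(4 7)| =70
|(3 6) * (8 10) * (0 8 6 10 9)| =|(0 8 9)(3 10 6)| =3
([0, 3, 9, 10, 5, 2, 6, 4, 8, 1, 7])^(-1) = [0, 9, 5, 1, 7, 4, 6, 10, 8, 2, 3]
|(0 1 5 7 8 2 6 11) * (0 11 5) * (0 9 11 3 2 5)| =|(0 1 9 11 3 2 6)(5 7 8)| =21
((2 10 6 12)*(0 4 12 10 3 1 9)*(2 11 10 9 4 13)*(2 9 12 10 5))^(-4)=((0 13 9)(1 4 10 6 12 11 5 2 3))^(-4)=(0 9 13)(1 11 4 5 10 2 6 3 12)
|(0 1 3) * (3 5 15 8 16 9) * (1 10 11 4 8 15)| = 8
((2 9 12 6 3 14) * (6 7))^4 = ((2 9 12 7 6 3 14))^4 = (2 6 9 3 12 14 7)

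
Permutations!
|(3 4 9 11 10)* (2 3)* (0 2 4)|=12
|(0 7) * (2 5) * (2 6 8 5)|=6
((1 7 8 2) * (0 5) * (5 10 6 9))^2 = ((0 10 6 9 5)(1 7 8 2))^2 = (0 6 5 10 9)(1 8)(2 7)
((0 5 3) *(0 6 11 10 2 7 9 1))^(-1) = ((0 5 3 6 11 10 2 7 9 1))^(-1) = (0 1 9 7 2 10 11 6 3 5)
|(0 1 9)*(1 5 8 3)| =|(0 5 8 3 1 9)| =6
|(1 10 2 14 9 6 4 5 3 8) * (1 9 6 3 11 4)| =15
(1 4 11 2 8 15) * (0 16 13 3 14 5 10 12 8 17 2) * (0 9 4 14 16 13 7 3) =(0 13)(1 14 5 10 12 8 15)(2 17)(3 16 7)(4 11 9) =[13, 14, 17, 16, 11, 10, 6, 3, 15, 4, 12, 9, 8, 0, 5, 1, 7, 2]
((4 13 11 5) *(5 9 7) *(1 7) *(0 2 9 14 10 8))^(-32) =(0 7 11)(1 13 8)(2 5 14)(4 10 9) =((0 2 9 1 7 5 4 13 11 14 10 8))^(-32)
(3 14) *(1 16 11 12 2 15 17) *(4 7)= [0, 16, 15, 14, 7, 5, 6, 4, 8, 9, 10, 12, 2, 13, 3, 17, 11, 1]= (1 16 11 12 2 15 17)(3 14)(4 7)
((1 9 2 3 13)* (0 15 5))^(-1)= (0 5 15)(1 13 3 2 9)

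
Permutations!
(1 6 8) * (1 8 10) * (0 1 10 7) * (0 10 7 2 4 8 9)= (0 1 6 2 4 8 9)(7 10)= [1, 6, 4, 3, 8, 5, 2, 10, 9, 0, 7]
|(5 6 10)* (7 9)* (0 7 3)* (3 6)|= 7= |(0 7 9 6 10 5 3)|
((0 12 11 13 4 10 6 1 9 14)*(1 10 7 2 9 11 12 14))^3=((0 14)(1 11 13 4 7 2 9)(6 10))^3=(0 14)(1 4 9 13 2 11 7)(6 10)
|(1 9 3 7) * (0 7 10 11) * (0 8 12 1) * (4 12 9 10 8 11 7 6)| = |(0 6 4 12 1 10 7)(3 8 9)| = 21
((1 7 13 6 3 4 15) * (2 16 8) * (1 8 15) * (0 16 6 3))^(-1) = (0 6 2 8 15 16)(1 4 3 13 7)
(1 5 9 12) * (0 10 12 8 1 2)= (0 10 12 2)(1 5 9 8)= [10, 5, 0, 3, 4, 9, 6, 7, 1, 8, 12, 11, 2]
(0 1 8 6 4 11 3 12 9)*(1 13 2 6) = (0 13 2 6 4 11 3 12 9)(1 8) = [13, 8, 6, 12, 11, 5, 4, 7, 1, 0, 10, 3, 9, 2]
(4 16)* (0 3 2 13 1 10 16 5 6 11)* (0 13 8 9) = (0 3 2 8 9)(1 10 16 4 5 6 11 13) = [3, 10, 8, 2, 5, 6, 11, 7, 9, 0, 16, 13, 12, 1, 14, 15, 4]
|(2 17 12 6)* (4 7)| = |(2 17 12 6)(4 7)| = 4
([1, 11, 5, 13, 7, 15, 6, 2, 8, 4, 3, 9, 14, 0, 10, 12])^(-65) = [7, 2, 10, 9, 12, 3, 6, 14, 8, 15, 11, 5, 0, 4, 1, 13]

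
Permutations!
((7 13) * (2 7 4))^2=(2 13)(4 7)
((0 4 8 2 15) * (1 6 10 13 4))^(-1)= ((0 1 6 10 13 4 8 2 15))^(-1)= (0 15 2 8 4 13 10 6 1)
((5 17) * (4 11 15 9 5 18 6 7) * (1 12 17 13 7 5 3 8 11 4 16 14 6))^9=(1 12 17 18)(3 9 15 11 8)(5 16)(6 7)(13 14)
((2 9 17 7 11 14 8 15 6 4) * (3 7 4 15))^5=(2 9 17 4)(6 15)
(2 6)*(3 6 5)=(2 5 3 6)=[0, 1, 5, 6, 4, 3, 2]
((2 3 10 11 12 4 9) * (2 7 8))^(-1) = ((2 3 10 11 12 4 9 7 8))^(-1) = (2 8 7 9 4 12 11 10 3)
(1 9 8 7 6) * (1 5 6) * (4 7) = [0, 9, 2, 3, 7, 6, 5, 1, 4, 8] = (1 9 8 4 7)(5 6)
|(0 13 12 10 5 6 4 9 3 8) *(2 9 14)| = 12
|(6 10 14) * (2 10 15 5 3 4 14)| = |(2 10)(3 4 14 6 15 5)| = 6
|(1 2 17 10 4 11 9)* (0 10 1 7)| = 6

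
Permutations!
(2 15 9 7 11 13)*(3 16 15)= (2 3 16 15 9 7 11 13)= [0, 1, 3, 16, 4, 5, 6, 11, 8, 7, 10, 13, 12, 2, 14, 9, 15]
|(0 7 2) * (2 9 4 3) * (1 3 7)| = 12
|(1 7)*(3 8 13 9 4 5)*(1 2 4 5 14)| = 5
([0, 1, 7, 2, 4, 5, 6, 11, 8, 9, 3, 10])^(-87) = [0, 1, 10, 11, 4, 5, 6, 3, 8, 9, 7, 2]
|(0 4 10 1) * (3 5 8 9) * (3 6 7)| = 12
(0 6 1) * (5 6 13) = (0 13 5 6 1) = [13, 0, 2, 3, 4, 6, 1, 7, 8, 9, 10, 11, 12, 5]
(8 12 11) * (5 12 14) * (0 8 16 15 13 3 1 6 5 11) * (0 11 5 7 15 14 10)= (0 8 10)(1 6 7 15 13 3)(5 12 11 16 14)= [8, 6, 2, 1, 4, 12, 7, 15, 10, 9, 0, 16, 11, 3, 5, 13, 14]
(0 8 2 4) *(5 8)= (0 5 8 2 4)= [5, 1, 4, 3, 0, 8, 6, 7, 2]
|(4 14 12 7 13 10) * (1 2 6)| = 6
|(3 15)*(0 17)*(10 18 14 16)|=|(0 17)(3 15)(10 18 14 16)|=4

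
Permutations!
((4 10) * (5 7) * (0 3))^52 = (10) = ((0 3)(4 10)(5 7))^52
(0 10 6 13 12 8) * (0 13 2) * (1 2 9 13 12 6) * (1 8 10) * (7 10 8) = [1, 2, 0, 3, 4, 5, 9, 10, 12, 13, 7, 11, 8, 6] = (0 1 2)(6 9 13)(7 10)(8 12)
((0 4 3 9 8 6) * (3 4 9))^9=(0 9 8 6)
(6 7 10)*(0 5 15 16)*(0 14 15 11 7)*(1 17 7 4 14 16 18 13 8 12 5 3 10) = [3, 17, 2, 10, 14, 11, 0, 1, 12, 9, 6, 4, 5, 8, 15, 18, 16, 7, 13] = (0 3 10 6)(1 17 7)(4 14 15 18 13 8 12 5 11)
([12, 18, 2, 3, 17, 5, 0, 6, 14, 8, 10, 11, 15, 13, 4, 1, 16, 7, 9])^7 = (0 14 15 17 18 6 8 12 4 1 7 9)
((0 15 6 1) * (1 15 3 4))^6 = ((0 3 4 1)(6 15))^6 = (15)(0 4)(1 3)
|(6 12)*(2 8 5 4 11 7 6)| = 8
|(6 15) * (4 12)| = |(4 12)(6 15)| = 2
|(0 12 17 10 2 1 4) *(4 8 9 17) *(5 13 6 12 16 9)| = 13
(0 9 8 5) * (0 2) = (0 9 8 5 2) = [9, 1, 0, 3, 4, 2, 6, 7, 5, 8]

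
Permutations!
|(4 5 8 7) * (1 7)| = 5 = |(1 7 4 5 8)|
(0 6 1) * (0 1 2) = (0 6 2) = [6, 1, 0, 3, 4, 5, 2]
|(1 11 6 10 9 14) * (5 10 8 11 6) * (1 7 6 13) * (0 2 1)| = 8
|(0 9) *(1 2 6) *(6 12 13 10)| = 6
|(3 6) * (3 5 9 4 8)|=|(3 6 5 9 4 8)|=6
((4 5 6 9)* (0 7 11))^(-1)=(0 11 7)(4 9 6 5)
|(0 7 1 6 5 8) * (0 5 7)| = 6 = |(1 6 7)(5 8)|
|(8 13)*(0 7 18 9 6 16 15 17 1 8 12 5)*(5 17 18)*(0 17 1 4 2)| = |(0 7 5 17 4 2)(1 8 13 12)(6 16 15 18 9)| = 60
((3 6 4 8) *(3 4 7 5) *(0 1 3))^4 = (8)(0 7 3)(1 5 6)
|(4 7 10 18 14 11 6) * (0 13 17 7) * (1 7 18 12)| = |(0 13 17 18 14 11 6 4)(1 7 10 12)| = 8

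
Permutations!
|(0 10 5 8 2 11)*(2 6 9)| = |(0 10 5 8 6 9 2 11)| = 8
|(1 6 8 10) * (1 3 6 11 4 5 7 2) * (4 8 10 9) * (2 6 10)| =18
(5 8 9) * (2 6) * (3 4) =(2 6)(3 4)(5 8 9) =[0, 1, 6, 4, 3, 8, 2, 7, 9, 5]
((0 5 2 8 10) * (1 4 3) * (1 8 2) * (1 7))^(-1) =((0 5 7 1 4 3 8 10))^(-1) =(0 10 8 3 4 1 7 5)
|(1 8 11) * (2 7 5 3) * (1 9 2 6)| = |(1 8 11 9 2 7 5 3 6)| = 9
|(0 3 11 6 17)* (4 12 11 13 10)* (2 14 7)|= |(0 3 13 10 4 12 11 6 17)(2 14 7)|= 9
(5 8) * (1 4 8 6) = (1 4 8 5 6) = [0, 4, 2, 3, 8, 6, 1, 7, 5]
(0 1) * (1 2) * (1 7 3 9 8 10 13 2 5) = (0 5 1)(2 7 3 9 8 10 13) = [5, 0, 7, 9, 4, 1, 6, 3, 10, 8, 13, 11, 12, 2]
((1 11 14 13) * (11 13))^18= (14)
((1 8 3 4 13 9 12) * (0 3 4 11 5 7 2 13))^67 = ((0 3 11 5 7 2 13 9 12 1 8 4))^67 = (0 9 11 1 7 4 13 3 12 5 8 2)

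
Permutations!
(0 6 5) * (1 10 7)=(0 6 5)(1 10 7)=[6, 10, 2, 3, 4, 0, 5, 1, 8, 9, 7]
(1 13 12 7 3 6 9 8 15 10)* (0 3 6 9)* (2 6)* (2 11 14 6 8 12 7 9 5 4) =(0 3 5 4 2 8 15 10 1 13 7 11 14 6)(9 12) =[3, 13, 8, 5, 2, 4, 0, 11, 15, 12, 1, 14, 9, 7, 6, 10]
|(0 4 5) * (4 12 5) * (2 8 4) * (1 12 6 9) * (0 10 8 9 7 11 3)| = |(0 6 7 11 3)(1 12 5 10 8 4 2 9)| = 40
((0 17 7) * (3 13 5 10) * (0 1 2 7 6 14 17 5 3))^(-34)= (0 10 5)(1 7 2)(6 17 14)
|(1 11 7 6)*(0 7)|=5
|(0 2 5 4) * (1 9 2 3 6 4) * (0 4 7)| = |(0 3 6 7)(1 9 2 5)| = 4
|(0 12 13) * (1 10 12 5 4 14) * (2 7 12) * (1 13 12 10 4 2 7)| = |(0 5 2 1 4 14 13)(7 10)| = 14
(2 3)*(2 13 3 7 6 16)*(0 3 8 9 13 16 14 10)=(0 3 16 2 7 6 14 10)(8 9 13)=[3, 1, 7, 16, 4, 5, 14, 6, 9, 13, 0, 11, 12, 8, 10, 15, 2]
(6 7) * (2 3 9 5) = (2 3 9 5)(6 7) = [0, 1, 3, 9, 4, 2, 7, 6, 8, 5]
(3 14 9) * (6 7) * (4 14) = [0, 1, 2, 4, 14, 5, 7, 6, 8, 3, 10, 11, 12, 13, 9] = (3 4 14 9)(6 7)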